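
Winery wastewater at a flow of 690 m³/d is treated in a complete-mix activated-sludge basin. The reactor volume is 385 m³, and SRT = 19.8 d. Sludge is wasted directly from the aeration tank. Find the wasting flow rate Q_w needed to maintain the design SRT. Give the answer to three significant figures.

With mixed-liquor wasting, θ_c = V/Q_w, so Q_w = V/θ_c = 385.0/19.8 = 19.44 m³/d.

Q_w ≈ 19.4 m³/d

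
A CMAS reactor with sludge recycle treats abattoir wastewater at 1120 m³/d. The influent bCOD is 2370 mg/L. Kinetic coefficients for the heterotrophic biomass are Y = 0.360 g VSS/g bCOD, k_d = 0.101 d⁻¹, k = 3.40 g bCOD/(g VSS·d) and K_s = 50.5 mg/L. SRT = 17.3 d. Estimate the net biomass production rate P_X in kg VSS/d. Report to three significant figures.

For a completely mixed reactor with recycle the Lawrence–McCarty relation gives S = K_s·(1 + k_d·θ_c) / [θ_c·(Y·k − k_d) − 1] = 50.5 × (1 + 0.101 × 17.3) / [17.3 × (0.360 × 3.40 − 0.101) − 1] = 138.7 / 18.43 = 7.529 mg/L.
Correct the yield for decay: Y_obs = Y/(1 + k_d θ_c) = 0.360 / (1 + 0.101 × 17.3) = 0.360 / 2.747 = 0.1310.
Substrate removed = Q·(S₀ − S) = 1120 m³/d × (2370 − 7.53) g/m³ = 2.65×10^6 g/d = 2646 kg/d.
P_X = Y_obs · Q(S₀ − S) = 0.1310 × 2646 = 346.7 kg VSS/d.

P_X ≈ 347 kg VSS/d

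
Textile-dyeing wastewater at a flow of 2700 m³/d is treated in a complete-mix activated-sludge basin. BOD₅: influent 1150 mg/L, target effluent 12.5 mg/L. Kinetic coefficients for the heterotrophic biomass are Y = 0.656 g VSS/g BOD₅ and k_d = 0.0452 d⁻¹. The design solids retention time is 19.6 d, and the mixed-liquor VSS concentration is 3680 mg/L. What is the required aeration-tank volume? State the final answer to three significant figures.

From the SRT design equation V = Y Q (S₀−S) θ_c / [X (1 + k_d θ_c)] = 0.656 × 2700 × (1150 − 12.5) × 19.6 / [3680 × (1 + 0.0452 × 19.6)] = 3.95×10^7 / 6940 = 5690 m³.

V ≈ 5690 m³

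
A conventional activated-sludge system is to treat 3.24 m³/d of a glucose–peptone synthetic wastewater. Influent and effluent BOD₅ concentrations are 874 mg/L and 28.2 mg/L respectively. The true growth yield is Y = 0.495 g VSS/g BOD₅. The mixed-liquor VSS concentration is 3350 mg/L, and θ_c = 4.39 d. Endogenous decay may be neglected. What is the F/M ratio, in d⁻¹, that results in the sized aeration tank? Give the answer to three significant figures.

F/M ≈ 0.476 d⁻¹

With k_d = 0 the design equation reduces to V = Y Q (S₀−S) θ_c / X = 0.495 × 3.24 × (874 − 28.2) × 4.39 / 3350 = 1.778 m³.
F/M = applied load / biomass = Q·S₀/(V·X) = 3.24 × 874 / (1.778 × 3350) = 0.4755 d⁻¹.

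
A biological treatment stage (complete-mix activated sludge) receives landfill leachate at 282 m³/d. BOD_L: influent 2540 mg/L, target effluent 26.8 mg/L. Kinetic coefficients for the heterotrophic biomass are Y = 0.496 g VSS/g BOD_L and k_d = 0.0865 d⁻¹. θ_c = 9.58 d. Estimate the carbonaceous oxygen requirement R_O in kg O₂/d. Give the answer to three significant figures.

R_O ≈ 436 kg O₂/d

The observed yield is Y_obs = Y/(1 + k_d·θ_c) = 0.496 / (1 + 0.0865 × 9.58) = 0.496 / 1.829 = 0.2712 g VSS per g BOD_L removed.
ΔS = 2540 − 26.8 = 2513 mg/L, so the substrate removal rate is 282 × 2513/1000 = 708.7 kg BOD_L/d.
P_X = Y_obs·Q·(S₀ − S) = 0.2712 × 708.7 = 192.2 kg VSS/d.
Carbonaceous O₂ demand = substrate oxidised − cell-mass equivalent = 708.7 − 1.42 × 192.2 = 435.8 kg O₂/d.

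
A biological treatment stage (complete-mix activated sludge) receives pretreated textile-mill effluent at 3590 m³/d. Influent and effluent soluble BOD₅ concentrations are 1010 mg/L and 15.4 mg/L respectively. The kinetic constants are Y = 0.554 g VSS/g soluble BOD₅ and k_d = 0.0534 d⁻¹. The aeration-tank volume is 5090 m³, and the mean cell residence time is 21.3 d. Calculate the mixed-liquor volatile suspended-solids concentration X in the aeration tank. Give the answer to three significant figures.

X ≈ 3870 mg/L

Solving the biomass balance for X: X = Y Q (S₀−S) θ_c / [V (1+k_d θ_c)] = 0.554 × 3590 × (1010 − 15.4) × 21.3 / [5090 × (1 + 0.0534 × 21.3)] = 3873 mg/L.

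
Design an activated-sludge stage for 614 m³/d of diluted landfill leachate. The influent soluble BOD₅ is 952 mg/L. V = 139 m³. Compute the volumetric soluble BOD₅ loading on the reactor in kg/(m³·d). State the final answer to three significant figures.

L_v ≈ 4.21 kg soluble BOD₅/(m³·d)

Volumetric loading L_v = Q·S₀ / V = 614 × 952 g/m³ / 139.0 m³ = 4205 g/(m³·d) = 4.205 kg soluble BOD₅/(m³·d).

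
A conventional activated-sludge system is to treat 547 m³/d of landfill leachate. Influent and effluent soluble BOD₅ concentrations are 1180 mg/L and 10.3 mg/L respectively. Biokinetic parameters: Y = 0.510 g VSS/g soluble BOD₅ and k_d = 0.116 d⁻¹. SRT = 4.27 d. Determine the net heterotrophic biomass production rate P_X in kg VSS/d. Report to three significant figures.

P_X ≈ 218 kg VSS/d

Correct the yield for decay: Y_obs = Y/(1 + k_d θ_c) = 0.510 / (1 + 0.116 × 4.27) = 0.510 / 1.495 = 0.3411.
Substrate removed = Q·(S₀ − S) = 547 m³/d × (1180 − 10.3) g/m³ = 6.4×10^5 g/d = 639.8 kg/d.
Net biomass production P_X = Y_obs × Q·(S₀ − S) = 0.3411 × 639.8 = 218.2 kg VSS/d.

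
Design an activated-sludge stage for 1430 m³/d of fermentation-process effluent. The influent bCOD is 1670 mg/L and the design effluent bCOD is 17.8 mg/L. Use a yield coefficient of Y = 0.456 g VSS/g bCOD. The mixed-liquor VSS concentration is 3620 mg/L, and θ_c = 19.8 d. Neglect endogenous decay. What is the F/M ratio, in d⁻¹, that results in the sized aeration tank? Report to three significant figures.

With k_d = 0 the design equation reduces to V = Y Q (S₀−S) θ_c / X = 0.456 × 1430 × (1670 − 17.8) × 19.8 / 3620 = 5893 m³.
Food-to-microorganism ratio F/M = Q S₀ / (V X) = 1430 × 1670 / (5893 × 3620) = 0.1119 d⁻¹.

F/M ≈ 0.112 d⁻¹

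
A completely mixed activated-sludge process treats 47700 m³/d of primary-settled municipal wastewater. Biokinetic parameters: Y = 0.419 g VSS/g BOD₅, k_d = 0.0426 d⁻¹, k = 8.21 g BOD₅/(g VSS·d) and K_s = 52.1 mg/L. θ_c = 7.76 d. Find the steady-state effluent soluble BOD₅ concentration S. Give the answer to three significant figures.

S ≈ 2.73 mg/L

Effluent substrate depends only on kinetics and SRT: S = K_s(1 + k_d θ_c) / [θ_c(Yk − k_d) − 1] = 52.1 × (1 + 0.0426 × 7.76) / [7.76 × (0.419 × 8.21 − 0.0426) − 1] = 69.32 / 25.36 = 2.733 mg/L.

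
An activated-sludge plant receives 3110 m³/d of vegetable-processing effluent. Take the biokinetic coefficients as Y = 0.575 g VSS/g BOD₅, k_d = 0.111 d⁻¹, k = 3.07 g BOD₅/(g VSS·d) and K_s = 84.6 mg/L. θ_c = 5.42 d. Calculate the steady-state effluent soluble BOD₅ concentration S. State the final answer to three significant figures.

From the Monod/SRT balance for a CMAS, S = K_s·(1+k_d θ_c)/[θ_c·(Y k − k_d) − 1] = 84.6 × (1 + 0.111 × 5.42) / [5.42 × (0.575 × 3.07 − 0.111) − 1] = 135.5 / 7.966 = 17.01 mg/L.

S ≈ 17.0 mg/L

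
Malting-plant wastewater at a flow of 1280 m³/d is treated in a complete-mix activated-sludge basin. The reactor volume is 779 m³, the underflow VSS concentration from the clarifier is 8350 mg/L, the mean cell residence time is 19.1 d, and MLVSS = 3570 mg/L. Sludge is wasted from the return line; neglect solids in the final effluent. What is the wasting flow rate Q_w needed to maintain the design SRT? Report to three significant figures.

θ_c = V·X/(Q_w·X_r) when wasting from the recycle, so Q_w = V·X/(θ_c·X_r) = 779.0 × 3570 / (19.1 × 8350) = 17.44 m³/d.

Q_w ≈ 17.4 m³/d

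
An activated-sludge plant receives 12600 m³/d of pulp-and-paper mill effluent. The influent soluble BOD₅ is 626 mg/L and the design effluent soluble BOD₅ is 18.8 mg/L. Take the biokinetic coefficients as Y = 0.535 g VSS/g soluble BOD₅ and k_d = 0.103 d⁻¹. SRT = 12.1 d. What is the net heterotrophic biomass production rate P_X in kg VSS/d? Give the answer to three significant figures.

Y_obs = Y / (1 + k_d θ_c) = 0.535 / (1 + 0.103 × 12.1) = 0.535 / 2.246 = 0.2382.
ΔS = 626 − 18.8 = 607.2 mg/L, so the substrate removal rate is 12600 × 607.2/1000 = 7651 kg soluble BOD₅/d.
Biomass produced: P_X = Y_obs·Q·ΔS = 0.2382 × 7651 ≈ 1822 kg VSS/d.

P_X ≈ 1820 kg VSS/d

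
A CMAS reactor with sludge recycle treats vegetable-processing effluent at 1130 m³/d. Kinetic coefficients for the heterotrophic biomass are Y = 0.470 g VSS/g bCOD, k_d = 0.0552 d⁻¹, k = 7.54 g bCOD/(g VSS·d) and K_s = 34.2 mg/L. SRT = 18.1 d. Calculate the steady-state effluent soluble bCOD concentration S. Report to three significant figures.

For a completely mixed reactor with recycle the Lawrence–McCarty relation gives S = K_s·(1 + k_d·θ_c) / [θ_c·(Y·k − k_d) − 1] = 34.2 × (1 + 0.0552 × 18.1) / [18.1 × (0.470 × 7.54 − 0.0552) − 1] = 68.37 / 62.14 = 1.100 mg/L.

S ≈ 1.10 mg/L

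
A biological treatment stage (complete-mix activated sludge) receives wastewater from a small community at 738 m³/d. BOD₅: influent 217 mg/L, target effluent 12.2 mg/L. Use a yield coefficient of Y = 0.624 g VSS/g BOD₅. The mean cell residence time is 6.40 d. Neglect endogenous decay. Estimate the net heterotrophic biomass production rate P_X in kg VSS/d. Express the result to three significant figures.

P_X ≈ 94.3 kg VSS/d

Since k_d ≈ 0, Y_obs = Y = 0.624 g VSS/g BOD₅.
Mass of BOD₅ removed per day: Q(S₀ − S) = 738 × 204.8 g/m³ = 151.1 kg/d.
Net biomass production P_X = Y_obs × Q·(S₀ − S) = 0.6240 × 151.1 = 94.31 kg VSS/d.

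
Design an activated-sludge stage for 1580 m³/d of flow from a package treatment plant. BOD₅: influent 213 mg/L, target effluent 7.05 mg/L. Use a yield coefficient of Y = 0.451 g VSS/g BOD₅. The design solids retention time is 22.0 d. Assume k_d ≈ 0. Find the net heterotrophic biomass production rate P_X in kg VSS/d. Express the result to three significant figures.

P_X ≈ 147 kg VSS/d

With endogenous decay neglected, the observed yield equals the true yield: Y_obs = Y = 0.451 g VSS/g BOD₅.
Mass of BOD₅ removed per day: Q(S₀ − S) = 1580 × 205.9 g/m³ = 325.4 kg/d.
So the net sludge growth is P_X = 0.4510 × 325.4 = 146.8 kg VSS/d.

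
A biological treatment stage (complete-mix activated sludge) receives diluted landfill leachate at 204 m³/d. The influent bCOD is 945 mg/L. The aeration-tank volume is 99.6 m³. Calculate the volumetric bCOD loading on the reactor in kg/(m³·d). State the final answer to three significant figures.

Applied bCOD load per unit volume = Q·S₀/V = (204 × 945/1000)/99.60 = 1.936 kg bCOD·m⁻³·d⁻¹.

L_v ≈ 1.94 kg bCOD/(m³·d)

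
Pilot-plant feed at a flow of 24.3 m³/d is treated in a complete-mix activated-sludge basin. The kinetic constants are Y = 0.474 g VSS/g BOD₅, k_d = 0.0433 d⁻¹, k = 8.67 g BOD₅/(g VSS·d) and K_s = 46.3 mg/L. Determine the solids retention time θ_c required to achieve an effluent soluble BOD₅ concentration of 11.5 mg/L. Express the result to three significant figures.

θ_c ≈ 1.29 d

Specific growth rate at S = 11.5 mg/L: μ = YkS/(K_s+S) = 0.474·8.67·11.5/(46.3+11.5) = 0.8176 d⁻¹.
θ_c = 1/(μ − k_d) = 1/(0.8176 − 0.0433) = 1/0.7743 = 1.291 d.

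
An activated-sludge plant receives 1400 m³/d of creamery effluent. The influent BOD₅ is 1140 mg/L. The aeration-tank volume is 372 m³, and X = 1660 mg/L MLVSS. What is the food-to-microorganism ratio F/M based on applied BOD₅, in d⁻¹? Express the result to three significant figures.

F/M = applied load / biomass = Q·S₀/(V·X) = 1400 × 1140 / (372.0 × 1660) = 2.585 d⁻¹.

F/M ≈ 2.58 d⁻¹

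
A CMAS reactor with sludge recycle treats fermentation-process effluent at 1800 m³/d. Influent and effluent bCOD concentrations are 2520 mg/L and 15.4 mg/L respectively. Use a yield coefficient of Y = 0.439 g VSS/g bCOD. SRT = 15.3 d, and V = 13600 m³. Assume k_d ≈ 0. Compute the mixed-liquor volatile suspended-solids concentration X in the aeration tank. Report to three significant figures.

X = Y·Q·ΔS·θ_c / V = 0.439 × 1800 × (2520 − 15.4) × 15.3 / 13600 = 2227 mg/L.

X ≈ 2230 mg/L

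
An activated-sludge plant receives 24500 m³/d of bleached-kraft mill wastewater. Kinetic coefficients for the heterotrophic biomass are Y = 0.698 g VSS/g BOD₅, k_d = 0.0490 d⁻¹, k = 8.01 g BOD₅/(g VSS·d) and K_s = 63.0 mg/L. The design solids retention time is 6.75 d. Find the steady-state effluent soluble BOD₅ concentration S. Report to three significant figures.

S ≈ 2.30 mg/L

For a completely mixed reactor with recycle the Lawrence–McCarty relation gives S = K_s·(1 + k_d·θ_c) / [θ_c·(Y·k − k_d) − 1] = 63.0 × (1 + 0.0490 × 6.75) / [6.75 × (0.698 × 8.01 − 0.0490) − 1] = 83.84 / 36.41 = 2.303 mg/L.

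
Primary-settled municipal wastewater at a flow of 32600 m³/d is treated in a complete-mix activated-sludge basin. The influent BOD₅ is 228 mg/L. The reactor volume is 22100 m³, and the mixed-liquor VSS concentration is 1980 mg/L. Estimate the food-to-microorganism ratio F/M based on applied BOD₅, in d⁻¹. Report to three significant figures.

F/M = applied load / biomass = Q·S₀/(V·X) = 32600 × 228 / (22100 × 1980) = 0.1699 d⁻¹.

F/M ≈ 0.170 d⁻¹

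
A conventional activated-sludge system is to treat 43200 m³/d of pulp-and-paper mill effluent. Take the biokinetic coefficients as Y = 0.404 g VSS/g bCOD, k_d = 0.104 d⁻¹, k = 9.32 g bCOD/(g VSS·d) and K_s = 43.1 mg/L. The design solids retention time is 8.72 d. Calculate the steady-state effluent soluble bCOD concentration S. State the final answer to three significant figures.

Effluent substrate depends only on kinetics and SRT: S = K_s(1 + k_d θ_c) / [θ_c(Yk − k_d) − 1] = 43.1 × (1 + 0.104 × 8.72) / [8.72 × (0.404 × 9.32 − 0.104) − 1] = 82.19 / 30.93 = 2.657 mg/L.

S ≈ 2.66 mg/L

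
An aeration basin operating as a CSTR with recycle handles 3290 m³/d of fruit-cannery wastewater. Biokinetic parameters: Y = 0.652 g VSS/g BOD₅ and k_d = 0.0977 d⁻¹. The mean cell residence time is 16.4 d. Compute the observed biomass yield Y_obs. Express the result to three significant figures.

Observed yield with endogenous decay: Y_obs = Y / (1 + k_d·θ_c) = 0.652 / (1 + 0.0977 × 16.4) = 0.652 / 2.602 = 0.2505 g VSS/g BOD₅.

Y_obs ≈ 0.251 g VSS/g BOD₅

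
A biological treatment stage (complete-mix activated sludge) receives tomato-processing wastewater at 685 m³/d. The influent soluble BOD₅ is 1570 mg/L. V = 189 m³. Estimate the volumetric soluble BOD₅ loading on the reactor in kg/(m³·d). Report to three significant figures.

L_v = Q S₀ / V = 685 × 1570 × 10⁻³ / 189.0 = 5.690 kg/(m³·d).

L_v ≈ 5.69 kg soluble BOD₅/(m³·d)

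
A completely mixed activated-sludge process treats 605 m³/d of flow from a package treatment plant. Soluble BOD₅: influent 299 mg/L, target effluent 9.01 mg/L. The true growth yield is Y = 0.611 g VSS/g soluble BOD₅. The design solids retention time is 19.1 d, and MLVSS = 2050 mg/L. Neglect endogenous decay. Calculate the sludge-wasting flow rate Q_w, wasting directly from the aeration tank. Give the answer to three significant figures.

V·X = Y·Q·ΔS·θ_c gives V = 0.611 × 605 × (299 − 9.01) × 19.1 / 2050 = 998.8 m³.
For wasting at MLVSS concentration, Q_w = V/θ_c = 998.8/19.1 = 52.29 m³/d.

Q_w ≈ 52.3 m³/d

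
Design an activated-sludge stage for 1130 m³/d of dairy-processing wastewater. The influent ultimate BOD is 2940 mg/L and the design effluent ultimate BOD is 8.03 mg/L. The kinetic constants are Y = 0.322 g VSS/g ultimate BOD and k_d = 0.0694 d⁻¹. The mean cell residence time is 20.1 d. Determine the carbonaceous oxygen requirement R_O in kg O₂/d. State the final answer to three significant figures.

Observed yield with endogenous decay: Y_obs = Y / (1 + k_d·θ_c) = 0.322 / (1 + 0.0694 × 20.1) = 0.322 / 2.395 = 0.1345 g VSS/g ultimate BOD.
Substrate removed = Q·(S₀ − S) = 1130 m³/d × (2940 − 8.03) g/m³ = 3.31×10^6 g/d = 3313 kg/d.
Net sludge production P_X = 0.1345 × 3313 = 445.5 kg VSS/d.
R_O = Q·ΔS − 1.42 P_X = 3313 − 632.5 = 2681 kg O₂/d.

R_O ≈ 2680 kg O₂/d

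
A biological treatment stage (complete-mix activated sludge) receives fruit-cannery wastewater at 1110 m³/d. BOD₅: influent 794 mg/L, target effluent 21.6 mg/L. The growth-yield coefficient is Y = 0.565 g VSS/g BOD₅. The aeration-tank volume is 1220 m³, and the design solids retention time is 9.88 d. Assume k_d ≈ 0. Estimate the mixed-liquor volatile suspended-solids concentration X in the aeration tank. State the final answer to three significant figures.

From V·X = Y·Q·(S₀ − S)·θ_c (decay neglected): X = 0.565 × 1110 × (794 − 21.6) × 9.88 / 1220 = 3923 mg/L.

X ≈ 3920 mg/L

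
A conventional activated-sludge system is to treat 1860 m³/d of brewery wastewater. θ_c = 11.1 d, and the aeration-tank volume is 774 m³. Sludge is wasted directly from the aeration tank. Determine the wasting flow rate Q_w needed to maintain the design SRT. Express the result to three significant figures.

Wasting from the aeration tank: Q_w = V / θ_c = 774.0 / 11.1 = 69.73 m³/d.

Q_w ≈ 69.7 m³/d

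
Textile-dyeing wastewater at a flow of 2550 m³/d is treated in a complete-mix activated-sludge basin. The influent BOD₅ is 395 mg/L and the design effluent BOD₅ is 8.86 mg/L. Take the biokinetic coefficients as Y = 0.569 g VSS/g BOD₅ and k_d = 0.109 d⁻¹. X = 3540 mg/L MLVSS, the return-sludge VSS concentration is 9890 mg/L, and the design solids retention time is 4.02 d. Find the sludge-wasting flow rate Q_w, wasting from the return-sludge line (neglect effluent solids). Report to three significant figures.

Q_w ≈ 39.4 m³/d

Steady-state biomass mass balance: V·X·(1 + k_d·θ_c) = Y·Q·(S₀ − S)·θ_c, so V = 0.569 × 2550 × (395 − 8.86) × 4.02 / [3540 × (1 + 0.109 × 4.02)] = 2.25×10^6 / 5091 = 442.4 m³.
Wasting from the return line (neglecting effluent solids): Q_w = V·X / (θ_c·X_r) = 442.4 × 3540 / (4.02 × 9890) = 39.39 m³/d.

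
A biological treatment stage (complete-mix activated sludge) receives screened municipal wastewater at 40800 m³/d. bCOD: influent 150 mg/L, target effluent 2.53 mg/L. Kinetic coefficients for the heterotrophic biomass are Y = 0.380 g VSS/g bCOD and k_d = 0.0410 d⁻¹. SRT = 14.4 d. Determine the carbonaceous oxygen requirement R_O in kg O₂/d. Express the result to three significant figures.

R_O ≈ 3980 kg O₂/d

The observed yield is Y_obs = Y/(1 + k_d·θ_c) = 0.380 / (1 + 0.0410 × 14.4) = 0.380 / 1.590 = 0.2389 g VSS per g bCOD removed.
Substrate removed = Q·(S₀ − S) = 40800 m³/d × (150 − 2.53) g/m³ = 6.02×10^6 g/d = 6017 kg/d.
Net sludge production P_X = 0.2389 × 6017 = 1438 kg VSS/d.
R_O = Q·(S₀ − S) − 1.42·P_X = 6017 − 1.42 × 1438 = 3975 kg O₂/d.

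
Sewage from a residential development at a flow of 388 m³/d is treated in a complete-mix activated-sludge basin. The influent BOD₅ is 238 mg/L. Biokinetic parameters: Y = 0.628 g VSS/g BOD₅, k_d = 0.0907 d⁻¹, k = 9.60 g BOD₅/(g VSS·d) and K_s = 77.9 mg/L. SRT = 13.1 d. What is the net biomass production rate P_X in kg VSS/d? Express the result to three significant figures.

P_X ≈ 26.3 kg VSS/d

Effluent substrate depends only on kinetics and SRT: S = K_s(1 + k_d θ_c) / [θ_c(Yk − k_d) − 1] = 77.9 × (1 + 0.0907 × 13.1) / [13.1 × (0.628 × 9.60 − 0.0907) − 1] = 170.5 / 76.79 = 2.220 mg/L.
Correct the yield for decay: Y_obs = Y/(1 + k_d θ_c) = 0.628 / (1 + 0.0907 × 13.1) = 0.628 / 2.188 = 0.2870.
Mass of BOD₅ removed per day: Q(S₀ − S) = 388 × 235.8 g/m³ = 91.48 kg/d.
P_X = Y_obs · Q(S₀ − S) = 0.2870 × 91.48 = 26.26 kg VSS/d.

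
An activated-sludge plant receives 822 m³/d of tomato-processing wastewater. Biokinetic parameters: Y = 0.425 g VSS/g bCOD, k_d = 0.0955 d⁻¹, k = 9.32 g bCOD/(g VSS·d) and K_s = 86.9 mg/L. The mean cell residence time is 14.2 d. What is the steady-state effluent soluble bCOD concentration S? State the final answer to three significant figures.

S ≈ 3.80 mg/L

From the Monod/SRT balance for a CMAS, S = K_s·(1+k_d θ_c)/[θ_c·(Y k − k_d) − 1] = 86.9 × (1 + 0.0955 × 14.2) / [14.2 × (0.425 × 9.32 − 0.0955) − 1] = 204.7 / 53.89 = 3.799 mg/L.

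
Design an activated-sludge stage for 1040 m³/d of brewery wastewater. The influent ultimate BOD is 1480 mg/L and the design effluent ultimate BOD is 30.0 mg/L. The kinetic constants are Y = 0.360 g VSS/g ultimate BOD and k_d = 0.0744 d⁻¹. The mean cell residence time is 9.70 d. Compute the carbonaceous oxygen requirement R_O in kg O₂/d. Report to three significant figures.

R_O ≈ 1060 kg O₂/d

The observed yield is Y_obs = Y/(1 + k_d·θ_c) = 0.360 / (1 + 0.0744 × 9.70) = 0.360 / 1.722 = 0.2091 g VSS per g ultimate BOD removed.
Mass of ultimate BOD removed per day: Q(S₀ − S) = 1040 × 1450 g/m³ = 1508 kg/d.
P_X = Y_obs·Q·(S₀ − S) = 0.2091 × 1508 = 315.3 kg VSS/d.
R_O = Q·(S₀ − S) − 1.42·P_X = 1508 − 1.42 × 315.3 = 1060 kg O₂/d.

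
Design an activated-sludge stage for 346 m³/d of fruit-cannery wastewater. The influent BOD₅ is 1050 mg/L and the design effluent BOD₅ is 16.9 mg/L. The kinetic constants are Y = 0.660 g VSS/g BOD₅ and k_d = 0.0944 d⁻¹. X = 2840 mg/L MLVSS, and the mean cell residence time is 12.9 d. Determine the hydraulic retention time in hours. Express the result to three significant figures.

τ ≈ 33.5 h

From the SRT design equation V = Y Q (S₀−S) θ_c / [X (1 + k_d θ_c)] = 0.660 × 346 × (1050 − 16.9) × 12.9 / [2840 × (1 + 0.0944 × 12.9)] = 3.04×10^6 / 6298 = 483.2 m³.
τ = V/Q = 483.2/346 = 1.397 d, or 33.52 h.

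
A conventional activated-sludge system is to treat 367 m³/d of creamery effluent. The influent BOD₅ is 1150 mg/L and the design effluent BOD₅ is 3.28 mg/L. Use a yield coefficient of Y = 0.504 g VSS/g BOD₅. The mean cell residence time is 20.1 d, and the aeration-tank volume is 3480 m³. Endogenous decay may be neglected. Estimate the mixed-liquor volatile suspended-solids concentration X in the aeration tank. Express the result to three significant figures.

Without decay, X = Y Q (S₀−S) θ_c / V = 0.504 × 367 × (1150 − 3.28) × 20.1 / 3480 = 1225 mg/L.

X ≈ 1230 mg/L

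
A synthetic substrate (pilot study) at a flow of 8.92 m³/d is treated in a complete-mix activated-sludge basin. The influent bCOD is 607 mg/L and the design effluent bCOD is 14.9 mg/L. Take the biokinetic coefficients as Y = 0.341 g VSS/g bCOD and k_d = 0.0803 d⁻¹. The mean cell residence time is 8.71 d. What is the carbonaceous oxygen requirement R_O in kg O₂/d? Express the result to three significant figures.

The observed yield is Y_obs = Y/(1 + k_d·θ_c) = 0.341 / (1 + 0.0803 × 8.71) = 0.341 / 1.699 = 0.2007 g VSS per g bCOD removed.
Mass of bCOD removed per day: Q(S₀ − S) = 8.92 × 592.1 g/m³ = 5.282 kg/d.
Biomass synthesised: P_X = Y_obs × 5.282 = 1.060 kg VSS/d.
R_O = Q·ΔS − 1.42 P_X = 5.282 − 1.505 = 3.777 kg O₂/d.

R_O ≈ 3.78 kg O₂/d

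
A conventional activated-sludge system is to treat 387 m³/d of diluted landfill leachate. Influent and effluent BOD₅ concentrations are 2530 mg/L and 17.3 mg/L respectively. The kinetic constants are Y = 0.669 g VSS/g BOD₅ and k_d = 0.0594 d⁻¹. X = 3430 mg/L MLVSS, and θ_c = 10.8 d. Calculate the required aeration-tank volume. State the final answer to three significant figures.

Steady-state biomass mass balance: V·X·(1 + k_d·θ_c) = Y·Q·(S₀ − S)·θ_c, so V = 0.669 × 387 × (2530 − 17.3) × 10.8 / [3430 × (1 + 0.0594 × 10.8)] = 7.03×10^6 / 5630 = 1248 m³.

V ≈ 1250 m³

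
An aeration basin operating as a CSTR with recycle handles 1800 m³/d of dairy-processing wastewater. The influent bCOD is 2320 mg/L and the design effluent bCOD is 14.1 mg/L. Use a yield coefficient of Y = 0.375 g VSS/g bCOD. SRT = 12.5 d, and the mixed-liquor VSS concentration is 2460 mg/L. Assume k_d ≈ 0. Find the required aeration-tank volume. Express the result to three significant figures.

V ≈ 7910 m³

Biomass mass balance (decay neglected): V·X = Y·Q·(S₀ − S)·θ_c, so V = 0.375 × 1800 × (2320 − 14.1) × 12.5 / 2460 = 7909 m³.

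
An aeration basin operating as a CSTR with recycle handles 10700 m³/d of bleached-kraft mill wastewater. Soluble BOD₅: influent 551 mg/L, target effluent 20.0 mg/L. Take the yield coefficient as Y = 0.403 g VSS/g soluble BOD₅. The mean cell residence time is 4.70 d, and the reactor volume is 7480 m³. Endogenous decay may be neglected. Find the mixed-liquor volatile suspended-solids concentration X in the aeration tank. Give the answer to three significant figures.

X = Y·Q·ΔS·θ_c / V = 0.403 × 10700 × (551 − 20.0) × 4.70 / 7480 = 1439 mg/L.

X ≈ 1440 mg/L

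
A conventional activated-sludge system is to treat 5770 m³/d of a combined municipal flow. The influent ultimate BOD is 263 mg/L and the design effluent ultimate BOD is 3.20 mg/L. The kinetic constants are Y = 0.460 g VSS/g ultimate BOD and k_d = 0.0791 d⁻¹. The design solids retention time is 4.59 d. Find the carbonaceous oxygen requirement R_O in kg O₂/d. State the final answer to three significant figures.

R_O ≈ 781 kg O₂/d

Correct the yield for decay: Y_obs = Y/(1 + k_d θ_c) = 0.460 / (1 + 0.0791 × 4.59) = 0.460 / 1.363 = 0.3375.
Q·(S₀ − S) = 5770 × (263 − 3.20) × 10⁻³ = 1499 kg/d removed.
Biomass synthesised: P_X = Y_obs × 1499 = 505.9 kg VSS/d.
R_O = Q·(S₀ − S) − 1.42·P_X = 1499 − 1.42 × 505.9 = 780.7 kg O₂/d.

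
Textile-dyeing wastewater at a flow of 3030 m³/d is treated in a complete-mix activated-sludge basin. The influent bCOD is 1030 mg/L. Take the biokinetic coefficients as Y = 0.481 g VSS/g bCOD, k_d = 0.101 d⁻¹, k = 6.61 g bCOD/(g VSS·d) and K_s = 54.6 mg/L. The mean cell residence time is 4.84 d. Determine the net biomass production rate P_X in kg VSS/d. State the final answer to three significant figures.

From the Monod/SRT balance for a CMAS, S = K_s·(1+k_d θ_c)/[θ_c·(Y k − k_d) − 1] = 54.6 × (1 + 0.101 × 4.84) / [4.84 × (0.481 × 6.61 − 0.101) − 1] = 81.29 / 13.90 = 5.848 mg/L.
Correct the yield for decay: Y_obs = Y/(1 + k_d θ_c) = 0.481 / (1 + 0.101 × 4.84) = 0.481 / 1.489 = 0.3231.
ΔS = 1030 − 5.85 = 1024 mg/L, so the substrate removal rate is 3030 × 1024/1000 = 3103 kg bCOD/d.
Net biomass production P_X = Y_obs × Q·(S₀ − S) = 0.3231 × 3103 = 1003 kg VSS/d.

P_X ≈ 1000 kg VSS/d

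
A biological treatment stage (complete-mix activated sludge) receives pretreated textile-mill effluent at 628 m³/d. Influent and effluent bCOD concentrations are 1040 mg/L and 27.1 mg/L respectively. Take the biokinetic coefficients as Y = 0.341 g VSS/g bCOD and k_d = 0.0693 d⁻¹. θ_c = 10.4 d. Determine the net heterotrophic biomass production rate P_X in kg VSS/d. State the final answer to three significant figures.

P_X ≈ 126 kg VSS/d

Y_obs = Y / (1 + k_d θ_c) = 0.341 / (1 + 0.0693 × 10.4) = 0.341 / 1.721 = 0.1982.
Mass of bCOD removed per day: Q(S₀ − S) = 628 × 1013 g/m³ = 636.1 kg/d.
Net biomass production P_X = Y_obs × Q·(S₀ − S) = 0.1982 × 636.1 = 126.1 kg VSS/d.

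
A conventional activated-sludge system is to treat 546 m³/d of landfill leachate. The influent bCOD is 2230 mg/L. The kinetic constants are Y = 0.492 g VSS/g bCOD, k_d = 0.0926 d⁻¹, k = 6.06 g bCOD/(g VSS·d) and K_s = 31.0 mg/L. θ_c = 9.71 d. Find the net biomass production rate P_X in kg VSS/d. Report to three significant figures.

P_X ≈ 315 kg VSS/d

From the Monod/SRT balance for a CMAS, S = K_s·(1+k_d θ_c)/[θ_c·(Y k − k_d) − 1] = 31.0 × (1 + 0.0926 × 9.71) / [9.71 × (0.492 × 6.06 − 0.0926) − 1] = 58.87 / 27.05 = 2.176 mg/L.
Correct the yield for decay: Y_obs = Y/(1 + k_d θ_c) = 0.492 / (1 + 0.0926 × 9.71) = 0.492 / 1.899 = 0.2591.
Substrate removed = Q·(S₀ − S) = 546 m³/d × (2230 − 2.18) g/m³ = 1.22×10^6 g/d = 1216 kg/d.
Net biomass production P_X = Y_obs × Q·(S₀ − S) = 0.2591 × 1216 = 315.1 kg VSS/d.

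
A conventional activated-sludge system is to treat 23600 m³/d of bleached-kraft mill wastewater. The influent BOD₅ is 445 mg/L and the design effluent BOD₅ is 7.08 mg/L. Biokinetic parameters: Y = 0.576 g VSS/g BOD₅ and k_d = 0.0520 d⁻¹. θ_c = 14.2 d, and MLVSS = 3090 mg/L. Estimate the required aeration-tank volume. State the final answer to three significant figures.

V ≈ 15700 m³

Rearranging the biomass balance for a CMAS with decay, V = Y·Q·ΔS·θ_c / [X·(1+k_d θ_c)] = 0.576 × 23600 × (445 − 7.08) × 14.2 / [3090 × (1 + 0.0520 × 14.2)] = 8.45×10^7 / 5372 = 15737 m³.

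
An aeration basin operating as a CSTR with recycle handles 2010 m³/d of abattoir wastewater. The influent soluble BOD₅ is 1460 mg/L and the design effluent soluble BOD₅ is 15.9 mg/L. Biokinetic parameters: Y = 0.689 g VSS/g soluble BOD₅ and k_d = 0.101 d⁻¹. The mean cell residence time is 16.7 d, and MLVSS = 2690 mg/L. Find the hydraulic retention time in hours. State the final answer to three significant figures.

τ ≈ 55.2 h

Rearranging the biomass balance for a CMAS with decay, V = Y·Q·ΔS·θ_c / [X·(1+k_d θ_c)] = 0.689 × 2010 × (1460 − 15.9) × 16.7 / [2690 × (1 + 0.101 × 16.7)] = 3.34×10^7 / 7227 = 4621 m³.
HRT = V/Q = 4621 m³ / 2010 m³·d⁻¹ = 2.299 d × 24 = 55.18 h.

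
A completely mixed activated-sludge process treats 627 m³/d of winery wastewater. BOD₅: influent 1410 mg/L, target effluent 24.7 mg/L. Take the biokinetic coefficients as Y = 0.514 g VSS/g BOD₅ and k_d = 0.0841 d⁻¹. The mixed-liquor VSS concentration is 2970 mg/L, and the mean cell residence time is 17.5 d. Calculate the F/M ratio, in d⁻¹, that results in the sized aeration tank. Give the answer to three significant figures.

F/M ≈ 0.280 d⁻¹

Steady-state biomass mass balance: V·X·(1 + k_d·θ_c) = Y·Q·(S₀ − S)·θ_c, so V = 0.514 × 627 × (1410 − 24.7) × 17.5 / [2970 × (1 + 0.0841 × 17.5)] = 7.81×10^6 / 7341 = 1064 m³.
F/M = applied load / biomass = Q·S₀/(V·X) = 627 × 1410 / (1064 × 2970) = 0.2797 d⁻¹.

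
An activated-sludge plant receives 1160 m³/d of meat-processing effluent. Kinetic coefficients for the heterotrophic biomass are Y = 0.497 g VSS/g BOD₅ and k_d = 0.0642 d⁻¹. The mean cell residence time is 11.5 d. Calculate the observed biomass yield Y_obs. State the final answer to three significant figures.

Y_obs ≈ 0.286 g VSS/g BOD₅

Observed yield with endogenous decay: Y_obs = Y / (1 + k_d·θ_c) = 0.497 / (1 + 0.0642 × 11.5) = 0.497 / 1.738 = 0.2859 g VSS/g BOD₅.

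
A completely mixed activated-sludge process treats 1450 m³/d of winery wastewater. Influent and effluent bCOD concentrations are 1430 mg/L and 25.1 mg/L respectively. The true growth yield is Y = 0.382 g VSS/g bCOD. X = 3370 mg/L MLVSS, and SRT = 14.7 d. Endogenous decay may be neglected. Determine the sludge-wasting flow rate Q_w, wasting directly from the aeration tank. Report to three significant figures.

Q_w ≈ 231 m³/d

With k_d = 0 the design equation reduces to V = Y Q (S₀−S) θ_c / X = 0.382 × 1450 × (1430 − 25.1) × 14.7 / 3370 = 3394 m³.
With mixed-liquor wasting, θ_c = V/Q_w, so Q_w = V/θ_c = 3394/14.7 = 230.9 m³/d.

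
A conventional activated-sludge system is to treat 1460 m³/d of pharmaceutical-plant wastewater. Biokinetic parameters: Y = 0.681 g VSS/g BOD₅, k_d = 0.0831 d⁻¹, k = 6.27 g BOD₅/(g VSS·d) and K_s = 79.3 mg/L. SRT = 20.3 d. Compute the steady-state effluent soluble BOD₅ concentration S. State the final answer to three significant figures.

S ≈ 2.54 mg/L

Effluent substrate depends only on kinetics and SRT: S = K_s(1 + k_d θ_c) / [θ_c(Yk − k_d) − 1] = 79.3 × (1 + 0.0831 × 20.3) / [20.3 × (0.681 × 6.27 − 0.0831) − 1] = 213.1 / 83.99 = 2.537 mg/L.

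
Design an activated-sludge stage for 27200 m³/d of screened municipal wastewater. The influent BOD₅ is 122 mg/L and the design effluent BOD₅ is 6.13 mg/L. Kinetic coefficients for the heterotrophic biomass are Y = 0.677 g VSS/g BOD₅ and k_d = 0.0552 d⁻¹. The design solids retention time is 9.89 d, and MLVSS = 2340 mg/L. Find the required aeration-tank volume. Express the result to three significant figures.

Steady-state biomass mass balance: V·X·(1 + k_d·θ_c) = Y·Q·(S₀ − S)·θ_c, so V = 0.677 × 27200 × (122 − 6.13) × 9.89 / [2340 × (1 + 0.0552 × 9.89)] = 2.11×10^7 / 3617 = 5833 m³.

V ≈ 5830 m³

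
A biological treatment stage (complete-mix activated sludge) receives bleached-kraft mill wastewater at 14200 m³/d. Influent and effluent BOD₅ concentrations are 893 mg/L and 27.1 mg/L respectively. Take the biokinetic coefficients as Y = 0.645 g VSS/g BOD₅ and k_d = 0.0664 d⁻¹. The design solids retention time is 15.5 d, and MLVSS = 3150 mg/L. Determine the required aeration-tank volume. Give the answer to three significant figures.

Steady-state biomass mass balance: V·X·(1 + k_d·θ_c) = Y·Q·(S₀ − S)·θ_c, so V = 0.645 × 14200 × (893 − 27.1) × 15.5 / [3150 × (1 + 0.0664 × 15.5)] = 1.23×10^8 / 6392 = 19231 m³.

V ≈ 19200 m³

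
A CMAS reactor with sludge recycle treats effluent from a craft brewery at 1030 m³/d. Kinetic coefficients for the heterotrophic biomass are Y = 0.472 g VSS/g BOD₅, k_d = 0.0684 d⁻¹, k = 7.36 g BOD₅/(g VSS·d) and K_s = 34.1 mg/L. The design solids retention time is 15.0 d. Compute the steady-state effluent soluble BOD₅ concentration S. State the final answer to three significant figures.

S ≈ 1.38 mg/L

For a completely mixed reactor with recycle the Lawrence–McCarty relation gives S = K_s·(1 + k_d·θ_c) / [θ_c·(Y·k − k_d) − 1] = 34.1 × (1 + 0.0684 × 15.0) / [15.0 × (0.472 × 7.36 − 0.0684) − 1] = 69.09 / 50.08 = 1.379 mg/L.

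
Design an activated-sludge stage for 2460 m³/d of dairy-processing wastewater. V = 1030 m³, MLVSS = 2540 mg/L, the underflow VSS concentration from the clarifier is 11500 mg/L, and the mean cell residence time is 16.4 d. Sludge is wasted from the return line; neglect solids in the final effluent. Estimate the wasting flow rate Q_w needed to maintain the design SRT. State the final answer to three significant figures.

Q_w ≈ 13.9 m³/d

θ_c = V·X/(Q_w·X_r) when wasting from the recycle, so Q_w = V·X/(θ_c·X_r) = 1030 × 2540 / (16.4 × 11500) = 13.87 m³/d.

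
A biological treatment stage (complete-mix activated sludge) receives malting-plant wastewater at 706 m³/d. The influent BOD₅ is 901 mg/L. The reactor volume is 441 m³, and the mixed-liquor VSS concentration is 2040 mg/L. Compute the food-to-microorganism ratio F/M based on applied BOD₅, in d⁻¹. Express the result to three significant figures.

Food-to-microorganism ratio F/M = Q S₀ / (V X) = 706 × 901 / (441.0 × 2040) = 0.7071 d⁻¹.

F/M ≈ 0.707 d⁻¹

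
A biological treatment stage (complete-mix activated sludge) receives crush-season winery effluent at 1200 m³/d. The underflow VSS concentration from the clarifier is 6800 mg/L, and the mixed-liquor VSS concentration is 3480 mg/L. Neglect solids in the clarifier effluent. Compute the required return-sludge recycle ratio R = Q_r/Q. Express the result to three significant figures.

R = Q_r/Q = X/(X_r − X) = 3480 / (6800 − 3480) = 1.048.

R ≈ 1.05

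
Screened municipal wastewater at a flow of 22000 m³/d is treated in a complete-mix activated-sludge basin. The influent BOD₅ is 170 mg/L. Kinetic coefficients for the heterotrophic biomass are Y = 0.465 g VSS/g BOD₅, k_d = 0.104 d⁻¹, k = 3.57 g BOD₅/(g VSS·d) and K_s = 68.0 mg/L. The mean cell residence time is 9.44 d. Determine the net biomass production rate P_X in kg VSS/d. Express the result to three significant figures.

For a completely mixed reactor with recycle the Lawrence–McCarty relation gives S = K_s·(1 + k_d·θ_c) / [θ_c·(Y·k − k_d) − 1] = 68.0 × (1 + 0.104 × 9.44) / [9.44 × (0.465 × 3.57 − 0.104) − 1] = 134.8 / 13.69 = 9.844 mg/L.
Observed yield with endogenous decay: Y_obs = Y / (1 + k_d·θ_c) = 0.465 / (1 + 0.104 × 9.44) = 0.465 / 1.982 = 0.2346 g VSS/g BOD₅.
ΔS = 170 − 9.84 = 160.2 mg/L, so the substrate removal rate is 22000 × 160.2/1000 = 3524 kg BOD₅/d.
Biomass produced: P_X = Y_obs·Q·ΔS = 0.2346 × 3524 ≈ 826.8 kg VSS/d.

P_X ≈ 827 kg VSS/d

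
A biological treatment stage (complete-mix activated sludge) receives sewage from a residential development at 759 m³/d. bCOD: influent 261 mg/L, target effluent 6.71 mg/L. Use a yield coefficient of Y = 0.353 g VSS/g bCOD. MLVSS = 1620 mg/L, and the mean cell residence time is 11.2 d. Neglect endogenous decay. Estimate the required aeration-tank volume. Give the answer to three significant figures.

V·X = Y·Q·ΔS·θ_c gives V = 0.353 × 759 × (261 − 6.71) × 11.2 / 1620 = 471.0 m³.

V ≈ 471 m³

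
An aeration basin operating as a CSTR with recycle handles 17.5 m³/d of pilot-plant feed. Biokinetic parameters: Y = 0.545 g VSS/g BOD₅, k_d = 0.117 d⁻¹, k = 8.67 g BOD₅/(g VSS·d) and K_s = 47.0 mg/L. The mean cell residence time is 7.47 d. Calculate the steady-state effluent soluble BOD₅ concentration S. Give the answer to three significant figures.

S ≈ 2.64 mg/L

From the Monod/SRT balance for a CMAS, S = K_s·(1+k_d θ_c)/[θ_c·(Y k − k_d) − 1] = 47.0 × (1 + 0.117 × 7.47) / [7.47 × (0.545 × 8.67 − 0.117) − 1] = 88.08 / 33.42 = 2.635 mg/L.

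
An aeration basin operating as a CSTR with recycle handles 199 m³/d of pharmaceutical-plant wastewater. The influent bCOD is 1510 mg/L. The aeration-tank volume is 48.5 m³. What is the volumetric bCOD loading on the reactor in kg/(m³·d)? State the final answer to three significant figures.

Applied bCOD load per unit volume = Q·S₀/V = (199 × 1510/1000)/48.50 = 6.196 kg bCOD·m⁻³·d⁻¹.

L_v ≈ 6.20 kg bCOD/(m³·d)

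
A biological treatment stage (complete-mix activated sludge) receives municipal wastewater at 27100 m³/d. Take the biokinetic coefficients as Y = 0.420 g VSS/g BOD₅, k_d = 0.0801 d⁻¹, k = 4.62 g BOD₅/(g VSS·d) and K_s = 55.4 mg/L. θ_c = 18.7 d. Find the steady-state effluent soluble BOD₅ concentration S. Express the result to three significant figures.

For a completely mixed reactor with recycle the Lawrence–McCarty relation gives S = K_s·(1 + k_d·θ_c) / [θ_c·(Y·k − k_d) − 1] = 55.4 × (1 + 0.0801 × 18.7) / [18.7 × (0.420 × 4.62 − 0.0801) − 1] = 138.4 / 33.79 = 4.096 mg/L.

S ≈ 4.10 mg/L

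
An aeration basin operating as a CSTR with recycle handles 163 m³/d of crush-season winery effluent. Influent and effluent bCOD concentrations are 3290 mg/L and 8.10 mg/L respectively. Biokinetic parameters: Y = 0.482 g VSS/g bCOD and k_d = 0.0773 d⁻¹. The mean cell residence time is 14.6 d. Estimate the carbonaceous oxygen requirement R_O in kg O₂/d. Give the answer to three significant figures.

R_O ≈ 363 kg O₂/d

The observed yield is Y_obs = Y/(1 + k_d·θ_c) = 0.482 / (1 + 0.0773 × 14.6) = 0.482 / 2.129 = 0.2264 g VSS per g bCOD removed.
ΔS = 3290 − 8.10 = 3282 mg/L, so the substrate removal rate is 163 × 3282/1000 = 534.9 kg bCOD/d.
P_X = Y_obs·Q·(S₀ − S) = 0.2264 × 534.9 = 121.1 kg VSS/d.
Carbonaceous O₂ demand = substrate oxidised − cell-mass equivalent = 534.9 − 1.42 × 121.1 = 362.9 kg O₂/d.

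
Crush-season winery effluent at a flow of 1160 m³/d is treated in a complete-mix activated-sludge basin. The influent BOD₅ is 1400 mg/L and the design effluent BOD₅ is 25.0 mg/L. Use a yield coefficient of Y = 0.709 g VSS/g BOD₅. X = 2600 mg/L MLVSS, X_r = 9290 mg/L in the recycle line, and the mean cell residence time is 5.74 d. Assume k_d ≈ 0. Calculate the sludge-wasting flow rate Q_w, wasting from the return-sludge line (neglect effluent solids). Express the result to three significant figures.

Biomass mass balance (decay neglected): V·X = Y·Q·(S₀ − S)·θ_c, so V = 0.709 × 1160 × (1400 − 25.0) × 5.74 / 2600 = 2497 m³.
Wasting from the return line (neglecting effluent solids): Q_w = V·X / (θ_c·X_r) = 2497 × 2600 / (5.74 × 9290) = 121.7 m³/d.

Q_w ≈ 122 m³/d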